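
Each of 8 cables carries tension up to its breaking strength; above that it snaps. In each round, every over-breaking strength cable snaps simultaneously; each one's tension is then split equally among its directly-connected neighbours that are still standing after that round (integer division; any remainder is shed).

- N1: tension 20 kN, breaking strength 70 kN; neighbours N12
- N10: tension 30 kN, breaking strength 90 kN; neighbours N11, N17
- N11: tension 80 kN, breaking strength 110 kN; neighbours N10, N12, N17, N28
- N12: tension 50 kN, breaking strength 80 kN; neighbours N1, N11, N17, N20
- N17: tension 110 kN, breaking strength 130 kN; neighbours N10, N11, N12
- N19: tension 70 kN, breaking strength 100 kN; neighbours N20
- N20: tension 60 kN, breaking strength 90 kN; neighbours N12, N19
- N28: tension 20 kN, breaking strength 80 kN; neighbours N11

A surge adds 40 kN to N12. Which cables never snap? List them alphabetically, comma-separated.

Round 1 — N12 at 90 > 80. N12 snaps.
  N12 sheds 90 kN to N1, N11, N17, N20: 22 each (2 lost).
    N1: 20+22 = 42 ≤ 70
    N11: 80+22 = 102 ≤ 110
    N17: 110+22 = 132 > 130
    N20: 60+22 = 82 ≤ 90
Round 2 — N17 snaps.
  N17 sheds 132 kN to N10, N11: 66 each.
    N10: 30+66 = 96 > 90
    N11: 102+66 = 168 > 110
Round 3 — N10, N11 snap.
  N10 sheds 96 kN: no online neighbours, lost.
  N11 sheds 168 kN to N28: 168 each.
    N28: 20+168 = 188 > 80
Round 4 — N28 snaps.
  N28 sheds 188 kN: no online neighbours, lost.
No further breaks.

N1, N19, N20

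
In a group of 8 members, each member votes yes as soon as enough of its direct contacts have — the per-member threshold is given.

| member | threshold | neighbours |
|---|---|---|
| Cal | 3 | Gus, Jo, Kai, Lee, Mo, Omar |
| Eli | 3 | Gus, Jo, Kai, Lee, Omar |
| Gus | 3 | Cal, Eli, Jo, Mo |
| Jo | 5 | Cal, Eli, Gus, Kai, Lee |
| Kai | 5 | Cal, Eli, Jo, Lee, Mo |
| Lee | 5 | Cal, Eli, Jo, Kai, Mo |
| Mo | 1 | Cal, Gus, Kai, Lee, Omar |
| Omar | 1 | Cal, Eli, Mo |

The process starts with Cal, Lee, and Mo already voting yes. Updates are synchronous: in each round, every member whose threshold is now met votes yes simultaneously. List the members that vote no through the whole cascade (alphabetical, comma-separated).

Eli, Gus, Jo, Kai

Round 1 — Cal, Lee, Mo vote yes (initial).
Round 2 — checking thresholds:
  Eli: 1 of 5 neighbours < 3, holds.
  Gus: 2 of 4 neighbours < 3, holds.
  Jo: 2 of 5 neighbours < 5, holds.
  Kai: 3 of 5 neighbours < 5, holds.
  Omar: 2 of 3 neighbours ≥ 1, votes yes.
Round 3 — no new yes votes; cascade stops.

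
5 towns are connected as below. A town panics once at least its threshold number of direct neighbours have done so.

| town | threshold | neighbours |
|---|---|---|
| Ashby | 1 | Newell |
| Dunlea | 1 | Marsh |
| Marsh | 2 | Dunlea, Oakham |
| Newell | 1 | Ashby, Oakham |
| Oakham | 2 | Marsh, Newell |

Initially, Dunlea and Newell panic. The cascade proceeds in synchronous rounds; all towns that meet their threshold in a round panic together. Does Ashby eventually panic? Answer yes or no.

Round 1 — Dunlea, Newell panic (initial).
Round 2 — checking thresholds:
  Ashby: 1 of 1 neighbours ≥ 1, panics.
  Marsh: 1 of 2 neighbours < 2, below threshold.
  Oakham: 1 of 2 neighbours < 2, below threshold.
Round 3 — no new panics; cascade stops.

yes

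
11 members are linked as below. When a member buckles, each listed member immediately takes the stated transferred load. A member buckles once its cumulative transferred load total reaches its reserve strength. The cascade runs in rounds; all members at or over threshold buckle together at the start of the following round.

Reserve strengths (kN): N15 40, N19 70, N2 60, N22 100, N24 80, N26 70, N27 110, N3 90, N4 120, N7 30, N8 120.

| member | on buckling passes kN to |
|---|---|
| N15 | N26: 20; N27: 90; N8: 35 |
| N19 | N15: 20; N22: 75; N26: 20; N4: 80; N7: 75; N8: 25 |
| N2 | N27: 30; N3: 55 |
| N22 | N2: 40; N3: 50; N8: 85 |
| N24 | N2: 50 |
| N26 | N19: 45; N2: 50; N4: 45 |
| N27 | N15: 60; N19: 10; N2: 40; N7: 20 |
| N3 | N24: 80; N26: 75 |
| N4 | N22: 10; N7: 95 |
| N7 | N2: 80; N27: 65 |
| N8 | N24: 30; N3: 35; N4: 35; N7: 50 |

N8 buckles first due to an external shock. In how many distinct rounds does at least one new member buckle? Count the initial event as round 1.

Round 1 — N8 buckles (initial).
  N24: +30 → 30 < 80
  N3: +35 → 35 < 90
  N4: +35 → 35 < 120
  N7: +50 → 50 ≥ 30
Round 2 — N7 buckles.
  N2: +80 → 80 ≥ 60
  N27: +65 → 65 < 110
Round 3 — N2 buckles.
  N27: +30 → 95 < 110
  N3: +55 → 90 ≥ 90
Round 4 — N3 buckles.
  N24: +80 → 110 ≥ 80
  N26: +75 → 75 ≥ 70
Round 5 — N24, N26 buckle.
  N19: +45 → 45 < 70
  N4: +45 → 80 < 120
No further bucklings.

5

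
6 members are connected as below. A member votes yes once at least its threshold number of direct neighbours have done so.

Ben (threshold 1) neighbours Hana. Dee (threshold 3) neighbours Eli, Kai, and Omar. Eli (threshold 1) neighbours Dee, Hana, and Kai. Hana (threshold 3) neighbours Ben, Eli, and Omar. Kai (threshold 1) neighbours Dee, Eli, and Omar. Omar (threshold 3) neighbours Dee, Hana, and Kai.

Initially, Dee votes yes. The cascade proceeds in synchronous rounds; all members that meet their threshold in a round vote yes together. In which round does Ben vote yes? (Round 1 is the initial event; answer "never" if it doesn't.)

Round 1 — Dee votes yes (initial).
Round 2 — checking thresholds:
  Eli: 1 of 3 neighbours ≥ 1, votes yes.
  Kai: 1 of 3 neighbours ≥ 1, votes yes.
  Omar: 1 of 3 neighbours < 3, below threshold.
Round 3 — no new yes votes; cascade stops.

never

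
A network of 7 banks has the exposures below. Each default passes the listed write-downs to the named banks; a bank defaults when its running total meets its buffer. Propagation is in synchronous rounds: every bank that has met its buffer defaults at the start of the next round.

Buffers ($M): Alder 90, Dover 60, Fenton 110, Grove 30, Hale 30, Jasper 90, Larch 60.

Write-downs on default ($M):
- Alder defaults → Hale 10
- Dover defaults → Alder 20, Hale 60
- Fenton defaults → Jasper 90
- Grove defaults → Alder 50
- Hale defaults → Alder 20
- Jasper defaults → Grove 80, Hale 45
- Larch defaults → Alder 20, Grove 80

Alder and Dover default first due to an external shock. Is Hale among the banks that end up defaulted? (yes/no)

yes

Round 1 — Alder, Dover default (initial).
  Hale: +10+60 → 70 ≥ 30
Round 2 — Hale defaults.
No further defaults.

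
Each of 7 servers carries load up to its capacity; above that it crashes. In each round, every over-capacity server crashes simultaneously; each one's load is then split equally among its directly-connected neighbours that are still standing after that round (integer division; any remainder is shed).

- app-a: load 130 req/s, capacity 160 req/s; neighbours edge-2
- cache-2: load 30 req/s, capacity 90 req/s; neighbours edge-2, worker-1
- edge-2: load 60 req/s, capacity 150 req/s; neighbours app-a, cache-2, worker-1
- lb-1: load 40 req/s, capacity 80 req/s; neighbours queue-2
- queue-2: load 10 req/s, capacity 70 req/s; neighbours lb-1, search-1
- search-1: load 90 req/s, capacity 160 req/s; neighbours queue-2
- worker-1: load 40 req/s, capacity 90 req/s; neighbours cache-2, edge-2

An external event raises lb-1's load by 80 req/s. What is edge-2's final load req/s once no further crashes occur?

Round 1 — lb-1 at 120 > 80. lb-1 crashes.
  lb-1 sheds 120 req/s to queue-2: 120 each.
    queue-2: 10+120 = 130 > 70
Round 2 — queue-2 crashes.
  queue-2 sheds 130 req/s to search-1: 130 each.
    search-1: 90+130 = 220 > 160
Round 3 — search-1 crashes.
  search-1 sheds 220 req/s: no online neighbours, lost.
No further crashes.

60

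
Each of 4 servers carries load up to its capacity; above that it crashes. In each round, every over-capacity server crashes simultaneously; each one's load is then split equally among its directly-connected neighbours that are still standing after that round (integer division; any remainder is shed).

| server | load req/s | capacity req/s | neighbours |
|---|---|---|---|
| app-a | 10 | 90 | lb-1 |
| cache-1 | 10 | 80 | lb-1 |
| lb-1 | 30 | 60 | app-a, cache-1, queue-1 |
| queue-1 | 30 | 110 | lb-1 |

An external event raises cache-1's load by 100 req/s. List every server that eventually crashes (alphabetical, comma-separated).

Round 1 — cache-1 at 110 > 80. cache-1 crashes.
  cache-1 sheds 110 req/s to lb-1: 110 each.
    lb-1: 30+110 = 140 > 60
Round 2 — lb-1 crashes.
  lb-1 sheds 140 req/s to app-a, queue-1: 70 each.
    app-a: 10+70 = 80 ≤ 90
    queue-1: 30+70 = 100 ≤ 110
No further crashes.

cache-1, lb-1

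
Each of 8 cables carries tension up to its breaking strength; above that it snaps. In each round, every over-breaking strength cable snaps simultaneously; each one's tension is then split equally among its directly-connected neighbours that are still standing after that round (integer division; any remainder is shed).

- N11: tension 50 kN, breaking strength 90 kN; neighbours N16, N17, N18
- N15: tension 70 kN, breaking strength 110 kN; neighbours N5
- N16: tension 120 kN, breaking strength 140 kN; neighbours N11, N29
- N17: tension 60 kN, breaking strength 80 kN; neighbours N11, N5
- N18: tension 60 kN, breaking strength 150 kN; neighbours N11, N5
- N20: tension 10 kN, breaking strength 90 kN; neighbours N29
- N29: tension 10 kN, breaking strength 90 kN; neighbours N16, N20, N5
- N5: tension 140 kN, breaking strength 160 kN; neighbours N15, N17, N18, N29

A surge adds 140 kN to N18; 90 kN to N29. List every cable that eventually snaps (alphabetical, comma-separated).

N11, N15, N16, N17, N18, N29, N5

Round 1 — N18 at 200 > 150; N29 at 100 > 90. N18, N29 snap.
  N18 sheds 200 kN to N11, N5: 100 each.
    N11: 50+100 = 150 > 90
    N5: 140+100 = 240 > 160
  N29 sheds 100 kN to N16, N20, N5: 33 each (1 lost).
    N16: 120+33 = 153 > 140
    N20: 10+33 = 43 ≤ 90
    N5: 240+33 = 273 > 160
Round 2 — N11, N16, N5 snap.
  N11 sheds 150 kN to N17: 150 each.
    N17: 60+150 = 210 > 80
  N16 sheds 153 kN: no online neighbours, lost.
  N5 sheds 273 kN to N15, N17: 136 each (1 lost).
    N15: 70+136 = 206 > 110
    N17: 210+136 = 346 > 80
Round 3 — N15, N17 snap.
  N15 sheds 206 kN: no online neighbours, lost.
  N17 sheds 346 kN: no online neighbours, lost.
No further breaks.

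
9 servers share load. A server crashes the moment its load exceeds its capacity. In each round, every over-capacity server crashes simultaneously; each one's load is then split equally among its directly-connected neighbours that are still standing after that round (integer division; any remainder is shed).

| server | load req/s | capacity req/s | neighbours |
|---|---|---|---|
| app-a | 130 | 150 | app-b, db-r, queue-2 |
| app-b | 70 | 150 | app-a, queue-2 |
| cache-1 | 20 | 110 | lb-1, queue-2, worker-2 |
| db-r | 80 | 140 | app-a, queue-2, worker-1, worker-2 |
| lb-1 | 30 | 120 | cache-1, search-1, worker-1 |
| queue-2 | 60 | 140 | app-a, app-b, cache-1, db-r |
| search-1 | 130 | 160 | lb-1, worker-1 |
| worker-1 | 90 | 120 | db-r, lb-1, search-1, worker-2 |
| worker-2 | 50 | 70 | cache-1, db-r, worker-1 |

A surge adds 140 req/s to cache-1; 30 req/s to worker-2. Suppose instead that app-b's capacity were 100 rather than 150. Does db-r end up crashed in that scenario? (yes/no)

With app-b's capacity at 100:
Round 1 — cache-1 at 160 > 110; worker-2 at 80 > 70. cache-1, worker-2 crash.
  cache-1 sheds 160 req/s to lb-1, queue-2: 80 each.
    lb-1: 30+80 = 110 ≤ 120
    queue-2: 60+80 = 140 ≤ 140
  worker-2 sheds 80 req/s to db-r, worker-1: 40 each.
    db-r: 80+40 = 120 ≤ 140
    worker-1: 90+40 = 130 > 120
Round 2 — worker-1 crashes.
  worker-1 sheds 130 req/s to db-r, lb-1, search-1: 43 each (1 lost).
    db-r: 120+43 = 163 > 140
    lb-1: 110+43 = 153 > 120
    search-1: 130+43 = 173 > 160
Round 3 — db-r, lb-1, search-1 crash.
  db-r sheds 163 req/s to app-a, queue-2: 81 each (1 lost).
    app-a: 130+81 = 211 > 150
    queue-2: 140+81 = 221 > 140
  lb-1 sheds 153 req/s: no online neighbours, lost.
  search-1 sheds 173 req/s: no online neighbours, lost.
Round 4 — app-a, queue-2 crash.
  app-a sheds 211 req/s to app-b: 211 each.
    app-b: 70+211 = 281 > 100
  queue-2 sheds 221 req/s to app-b: 221 each.
    app-b: 281+221 = 502 > 100
Round 5 — app-b crashes.
  app-b sheds 502 req/s: no online neighbours, lost.
No further crashes.

yes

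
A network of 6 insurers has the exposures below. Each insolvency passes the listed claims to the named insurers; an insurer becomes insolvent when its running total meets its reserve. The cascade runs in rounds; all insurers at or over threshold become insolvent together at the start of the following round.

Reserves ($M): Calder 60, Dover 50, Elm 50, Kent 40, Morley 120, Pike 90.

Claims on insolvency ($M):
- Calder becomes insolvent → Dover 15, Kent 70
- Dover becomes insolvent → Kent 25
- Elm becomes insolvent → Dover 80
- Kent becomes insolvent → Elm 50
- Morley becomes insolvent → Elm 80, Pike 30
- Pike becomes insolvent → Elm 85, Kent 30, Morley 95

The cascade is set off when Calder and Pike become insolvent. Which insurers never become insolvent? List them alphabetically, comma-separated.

Round 1 — Calder, Pike become insolvent (initial).
  Dover: +15 → 15 < 50
  Elm: +85 → 85 ≥ 50
  Kent: +70+30 → 100 ≥ 40
  Morley: +95 → 95 < 120
Round 2 — Elm, Kent become insolvent.
  Dover: +80 → 95 ≥ 50
Round 3 — Dover becomes insolvent.
No further insolvencies.

Morley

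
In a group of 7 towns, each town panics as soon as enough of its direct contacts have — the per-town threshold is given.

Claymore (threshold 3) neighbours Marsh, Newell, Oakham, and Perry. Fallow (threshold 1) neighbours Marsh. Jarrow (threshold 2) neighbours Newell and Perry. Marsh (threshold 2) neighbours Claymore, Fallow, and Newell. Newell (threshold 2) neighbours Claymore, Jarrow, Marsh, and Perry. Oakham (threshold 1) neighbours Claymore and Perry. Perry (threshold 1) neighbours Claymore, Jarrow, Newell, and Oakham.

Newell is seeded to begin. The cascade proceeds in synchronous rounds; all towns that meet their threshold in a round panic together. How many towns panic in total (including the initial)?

7

Round 1 — Newell panics (initial).
Round 2 — checking thresholds:
  Claymore: 1 of 4 neighbours < 3, holds.
  Jarrow: 1 of 2 neighbours < 2, holds.
  Marsh: 1 of 3 neighbours < 2, holds.
  Perry: 1 of 4 neighbours ≥ 1, panics.
Round 3 — checking thresholds:
  Claymore: 2 of 4 neighbours < 3, holds.
  Jarrow: 2 of 2 neighbours ≥ 2, panics.
  Marsh: 1 of 3 neighbours < 2, holds.
  Oakham: 1 of 2 neighbours ≥ 1, panics.
Round 4 — checking thresholds:
  Claymore: 3 of 4 neighbours ≥ 3, panics.
  Marsh: 1 of 3 neighbours < 2, holds.
Round 5 — checking thresholds:
  Marsh: 2 of 3 neighbours ≥ 2, panics.
Round 6 — checking thresholds:
  Fallow: 1 of 1 neighbours ≥ 1, panics.
Round 7 — no new panics; cascade stops.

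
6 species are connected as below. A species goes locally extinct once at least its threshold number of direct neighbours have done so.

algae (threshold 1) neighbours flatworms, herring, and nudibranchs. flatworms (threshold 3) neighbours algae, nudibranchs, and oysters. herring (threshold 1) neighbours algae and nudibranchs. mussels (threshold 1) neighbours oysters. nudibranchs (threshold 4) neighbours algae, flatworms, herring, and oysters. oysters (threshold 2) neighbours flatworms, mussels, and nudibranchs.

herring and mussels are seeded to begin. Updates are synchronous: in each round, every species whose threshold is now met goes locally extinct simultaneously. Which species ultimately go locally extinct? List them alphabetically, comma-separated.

algae, herring, mussels

Round 1 — herring, mussels go locally extinct (initial).
Round 2 — checking thresholds:
  algae: 1 of 3 neighbours ≥ 1, goes locally extinct.
  nudibranchs: 1 of 4 neighbours < 4, holds.
  oysters: 1 of 3 neighbours < 2, holds.
Round 3 — no new extinctions; cascade stops.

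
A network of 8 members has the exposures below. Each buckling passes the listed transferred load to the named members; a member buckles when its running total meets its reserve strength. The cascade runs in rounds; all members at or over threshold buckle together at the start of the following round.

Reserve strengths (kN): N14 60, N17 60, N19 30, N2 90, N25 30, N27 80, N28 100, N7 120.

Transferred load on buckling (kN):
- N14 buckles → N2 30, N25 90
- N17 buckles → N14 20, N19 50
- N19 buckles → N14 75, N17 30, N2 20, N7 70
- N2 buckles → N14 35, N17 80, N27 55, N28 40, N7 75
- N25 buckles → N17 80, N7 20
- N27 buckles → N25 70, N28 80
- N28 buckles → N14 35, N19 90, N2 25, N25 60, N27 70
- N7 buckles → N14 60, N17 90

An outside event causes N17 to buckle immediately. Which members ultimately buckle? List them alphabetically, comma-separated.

N14, N17, N19, N25

Round 1 — N17 buckles (initial).
  N14: +20 → 20 < 60
  N19: +50 → 50 ≥ 30
Round 2 — N19 buckles.
  N14: +75 → 95 ≥ 60
  N2: +20 → 20 < 90
  N7: +70 → 70 < 120
Round 3 — N14 buckles.
  N2: +30 → 50 < 90
  N25: +90 → 90 ≥ 30
Round 4 — N25 buckles.
  N7: +20 → 90 < 120
No further bucklings.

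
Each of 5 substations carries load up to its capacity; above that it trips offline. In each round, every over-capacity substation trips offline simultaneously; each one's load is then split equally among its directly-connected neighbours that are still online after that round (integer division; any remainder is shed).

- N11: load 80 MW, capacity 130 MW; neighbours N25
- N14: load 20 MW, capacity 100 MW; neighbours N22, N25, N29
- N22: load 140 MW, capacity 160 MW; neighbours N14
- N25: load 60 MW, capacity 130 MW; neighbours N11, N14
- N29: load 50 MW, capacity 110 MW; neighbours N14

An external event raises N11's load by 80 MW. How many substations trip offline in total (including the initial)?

5

Round 1 — N11 at 160 > 130. N11 trips offline.
  N11 sheds 160 MW to N25: 160 each.
    N25: 60+160 = 220 > 130
Round 2 — N25 trips offline.
  N25 sheds 220 MW to N14: 220 each.
    N14: 20+220 = 240 > 100
Round 3 — N14 trips offline.
  N14 sheds 240 MW to N22, N29: 120 each.
    N22: 140+120 = 260 > 160
    N29: 50+120 = 170 > 110
Round 4 — N22, N29 trip offline.
  N22 sheds 260 MW: no online neighbours, lost.
  N29 sheds 170 MW: no online neighbours, lost.
No further trips.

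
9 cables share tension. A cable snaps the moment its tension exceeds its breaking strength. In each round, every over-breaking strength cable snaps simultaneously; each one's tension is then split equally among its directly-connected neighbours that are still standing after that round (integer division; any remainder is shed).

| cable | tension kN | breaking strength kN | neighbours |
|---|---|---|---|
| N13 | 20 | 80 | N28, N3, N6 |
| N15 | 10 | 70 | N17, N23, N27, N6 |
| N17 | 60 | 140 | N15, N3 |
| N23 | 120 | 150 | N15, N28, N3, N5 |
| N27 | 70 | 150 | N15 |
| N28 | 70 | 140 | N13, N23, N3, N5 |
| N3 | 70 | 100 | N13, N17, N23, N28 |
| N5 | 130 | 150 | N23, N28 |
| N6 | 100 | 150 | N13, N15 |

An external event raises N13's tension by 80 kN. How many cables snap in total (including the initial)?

Round 1 — N13 at 100 > 80. N13 snaps.
  N13 sheds 100 kN to N28, N3, N6: 33 each (1 lost).
    N28: 70+33 = 103 ≤ 140
    N3: 70+33 = 103 > 100
    N6: 100+33 = 133 ≤ 150
Round 2 — N3 snaps.
  N3 sheds 103 kN to N17, N23, N28: 34 each (1 lost).
    N17: 60+34 = 94 ≤ 140
    N23: 120+34 = 154 > 150
    N28: 103+34 = 137 ≤ 140
Round 3 — N23 snaps.
  N23 sheds 154 kN to N15, N28, N5: 51 each (1 lost).
    N15: 10+51 = 61 ≤ 70
    N28: 137+51 = 188 > 140
    N5: 130+51 = 181 > 150
Round 4 — N28, N5 snap.
  N28 sheds 188 kN: no online neighbours, lost.
  N5 sheds 181 kN: no online neighbours, lost.
No further breaks.

5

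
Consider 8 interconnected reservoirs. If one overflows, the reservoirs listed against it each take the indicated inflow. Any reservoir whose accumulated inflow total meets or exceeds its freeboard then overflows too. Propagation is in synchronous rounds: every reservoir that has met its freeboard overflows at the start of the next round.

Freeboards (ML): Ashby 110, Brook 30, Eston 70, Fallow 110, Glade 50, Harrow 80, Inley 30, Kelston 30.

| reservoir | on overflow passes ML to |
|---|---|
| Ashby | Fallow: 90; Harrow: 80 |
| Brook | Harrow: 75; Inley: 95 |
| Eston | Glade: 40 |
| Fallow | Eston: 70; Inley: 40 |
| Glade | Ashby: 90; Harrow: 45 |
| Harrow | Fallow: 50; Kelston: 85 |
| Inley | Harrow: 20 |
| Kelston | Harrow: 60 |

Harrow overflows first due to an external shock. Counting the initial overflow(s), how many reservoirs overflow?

2

Round 1 — Harrow overflows (initial).
  Fallow: +50 → 50 < 110
  Kelston: +85 → 85 ≥ 30
Round 2 — Kelston overflows.
No further overflows.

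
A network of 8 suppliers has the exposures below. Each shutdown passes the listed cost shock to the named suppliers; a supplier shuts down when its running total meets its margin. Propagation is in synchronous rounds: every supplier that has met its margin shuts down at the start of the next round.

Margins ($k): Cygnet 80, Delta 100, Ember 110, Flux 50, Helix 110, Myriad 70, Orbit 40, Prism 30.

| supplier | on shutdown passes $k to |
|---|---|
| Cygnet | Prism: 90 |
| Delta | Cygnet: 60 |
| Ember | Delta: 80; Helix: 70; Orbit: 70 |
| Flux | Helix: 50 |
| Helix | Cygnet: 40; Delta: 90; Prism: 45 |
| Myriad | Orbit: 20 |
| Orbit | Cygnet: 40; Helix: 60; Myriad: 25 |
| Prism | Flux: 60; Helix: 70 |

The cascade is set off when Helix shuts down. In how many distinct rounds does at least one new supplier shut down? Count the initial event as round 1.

Round 1 — Helix shuts down (initial).
  Cygnet: +40 → 40 < 80
  Delta: +90 → 90 < 100
  Prism: +45 → 45 ≥ 30
Round 2 — Prism shuts down.
  Flux: +60 → 60 ≥ 50
Round 3 — Flux shuts down.
No further shutdowns.

3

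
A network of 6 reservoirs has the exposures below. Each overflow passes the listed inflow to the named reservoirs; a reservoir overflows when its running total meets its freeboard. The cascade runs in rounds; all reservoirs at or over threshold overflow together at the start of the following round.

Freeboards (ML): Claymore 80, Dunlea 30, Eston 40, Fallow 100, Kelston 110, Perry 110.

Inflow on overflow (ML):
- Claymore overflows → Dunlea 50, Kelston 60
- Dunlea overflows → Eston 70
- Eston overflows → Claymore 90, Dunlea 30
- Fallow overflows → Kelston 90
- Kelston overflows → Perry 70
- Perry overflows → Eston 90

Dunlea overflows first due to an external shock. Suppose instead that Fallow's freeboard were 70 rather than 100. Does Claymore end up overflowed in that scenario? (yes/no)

yes

With Fallow's freeboard at 70:
Round 1 — Dunlea overflows (initial).
  Eston: +70 → 70 ≥ 40
Round 2 — Eston overflows.
  Claymore: +90 → 90 ≥ 80
Round 3 — Claymore overflows.
  Kelston: +60 → 60 < 110
No further overflows.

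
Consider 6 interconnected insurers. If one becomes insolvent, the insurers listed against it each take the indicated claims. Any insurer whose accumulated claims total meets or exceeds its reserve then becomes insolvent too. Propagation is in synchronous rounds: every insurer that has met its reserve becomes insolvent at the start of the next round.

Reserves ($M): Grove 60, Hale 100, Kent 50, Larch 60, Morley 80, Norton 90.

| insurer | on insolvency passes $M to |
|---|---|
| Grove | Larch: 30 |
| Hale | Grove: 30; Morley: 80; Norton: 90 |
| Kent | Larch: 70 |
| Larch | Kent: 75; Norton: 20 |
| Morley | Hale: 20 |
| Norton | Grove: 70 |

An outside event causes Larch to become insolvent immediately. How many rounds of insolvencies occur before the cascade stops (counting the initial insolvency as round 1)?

2

Round 1 — Larch becomes insolvent (initial).
  Kent: +75 → 75 ≥ 50
  Norton: +20 → 20 < 90
Round 2 — Kent becomes insolvent.
No further insolvencies.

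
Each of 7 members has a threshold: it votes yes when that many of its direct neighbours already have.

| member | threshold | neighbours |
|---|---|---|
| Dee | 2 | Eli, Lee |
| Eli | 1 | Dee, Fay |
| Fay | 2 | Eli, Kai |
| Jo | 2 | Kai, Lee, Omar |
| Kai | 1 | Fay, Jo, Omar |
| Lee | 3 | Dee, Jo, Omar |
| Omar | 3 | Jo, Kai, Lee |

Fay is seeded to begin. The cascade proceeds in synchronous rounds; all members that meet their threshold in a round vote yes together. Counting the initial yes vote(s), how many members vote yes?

3

Round 1 — Fay votes yes (initial).
Round 2 — checking thresholds:
  Eli: 1 of 2 neighbours ≥ 1, votes yes.
  Kai: 1 of 3 neighbours ≥ 1, votes yes.
Round 3 — no new yes votes; cascade stops.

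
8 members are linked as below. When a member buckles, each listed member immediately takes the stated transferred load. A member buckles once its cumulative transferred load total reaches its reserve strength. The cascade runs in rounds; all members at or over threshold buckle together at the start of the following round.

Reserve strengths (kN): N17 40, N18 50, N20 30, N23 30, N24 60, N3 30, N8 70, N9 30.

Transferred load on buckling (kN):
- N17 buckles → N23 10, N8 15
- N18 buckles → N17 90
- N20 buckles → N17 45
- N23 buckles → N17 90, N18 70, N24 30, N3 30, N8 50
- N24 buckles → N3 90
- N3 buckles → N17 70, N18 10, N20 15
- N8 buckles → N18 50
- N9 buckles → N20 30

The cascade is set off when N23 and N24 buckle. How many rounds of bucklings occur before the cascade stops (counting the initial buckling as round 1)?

2

Round 1 — N23, N24 buckle (initial).
  N17: +90 → 90 ≥ 40
  N18: +70 → 70 ≥ 50
  N3: +30+90 → 120 ≥ 30
  N8: +50 → 50 < 70
Round 2 — N17, N18, N3 buckle.
  N20: +15 → 15 < 30
  N8: +15 → 65 < 70
No further bucklings.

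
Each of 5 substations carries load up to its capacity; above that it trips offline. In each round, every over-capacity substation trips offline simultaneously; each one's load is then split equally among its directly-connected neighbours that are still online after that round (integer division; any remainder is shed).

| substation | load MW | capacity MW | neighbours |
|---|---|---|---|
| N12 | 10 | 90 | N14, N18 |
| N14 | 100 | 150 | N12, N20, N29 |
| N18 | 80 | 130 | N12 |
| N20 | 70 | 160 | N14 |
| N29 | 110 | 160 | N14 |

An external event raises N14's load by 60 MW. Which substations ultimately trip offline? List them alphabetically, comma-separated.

N14, N29

Round 1 — N14 at 160 > 150. N14 trips offline.
  N14 sheds 160 MW to N12, N20, N29: 53 each (1 lost).
    N12: 10+53 = 63 ≤ 90
    N20: 70+53 = 123 ≤ 160
    N29: 110+53 = 163 > 160
Round 2 — N29 trips offline.
  N29 sheds 163 MW: no online neighbours, lost.
No further trips.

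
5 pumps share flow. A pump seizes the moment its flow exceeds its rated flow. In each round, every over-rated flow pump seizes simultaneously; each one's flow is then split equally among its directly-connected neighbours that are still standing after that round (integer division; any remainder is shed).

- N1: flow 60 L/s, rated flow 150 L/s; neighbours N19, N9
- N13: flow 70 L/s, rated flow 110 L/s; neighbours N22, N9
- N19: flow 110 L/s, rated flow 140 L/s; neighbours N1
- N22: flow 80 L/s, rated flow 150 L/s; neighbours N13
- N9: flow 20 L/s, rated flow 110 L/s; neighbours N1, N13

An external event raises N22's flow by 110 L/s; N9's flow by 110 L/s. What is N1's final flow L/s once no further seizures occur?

Round 1 — N22 at 190 > 150; N9 at 130 > 110. N22, N9 seize.
  N22 sheds 190 L/s to N13: 190 each.
    N13: 70+190 = 260 > 110
  N9 sheds 130 L/s to N1, N13: 65 each.
    N1: 60+65 = 125 ≤ 150
    N13: 260+65 = 325 > 110
Round 2 — N13 seizes.
  N13 sheds 325 L/s: no online neighbours, lost.
No further seizures.

125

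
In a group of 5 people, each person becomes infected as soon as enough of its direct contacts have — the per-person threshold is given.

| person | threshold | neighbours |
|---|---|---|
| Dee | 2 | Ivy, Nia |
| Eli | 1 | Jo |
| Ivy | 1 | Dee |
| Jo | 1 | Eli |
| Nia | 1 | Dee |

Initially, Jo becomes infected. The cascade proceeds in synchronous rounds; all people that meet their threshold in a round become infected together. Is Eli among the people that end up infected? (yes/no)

yes

Round 1 — Jo becomes infected (initial).
Round 2 — checking thresholds:
  Eli: 1 of 1 neighbours ≥ 1, becomes infected.
Round 3 — no new infections; cascade stops.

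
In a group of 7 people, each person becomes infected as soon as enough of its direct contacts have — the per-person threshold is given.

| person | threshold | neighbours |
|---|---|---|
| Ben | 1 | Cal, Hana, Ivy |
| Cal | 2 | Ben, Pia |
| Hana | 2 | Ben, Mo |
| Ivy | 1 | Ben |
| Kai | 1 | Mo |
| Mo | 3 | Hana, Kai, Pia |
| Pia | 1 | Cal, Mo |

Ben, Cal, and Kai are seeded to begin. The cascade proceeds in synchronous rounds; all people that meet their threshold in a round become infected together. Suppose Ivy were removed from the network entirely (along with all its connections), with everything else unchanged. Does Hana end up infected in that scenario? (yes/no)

no

With Ivy removed:
Round 1 — Ben, Cal, Kai become infected (initial).
Round 2 — checking thresholds:
  Hana: 1 of 2 neighbours < 2, holds.
  Mo: 1 of 3 neighbours < 3, holds.
  Pia: 1 of 2 neighbours ≥ 1, becomes infected.
Round 3 — no new infections; cascade stops.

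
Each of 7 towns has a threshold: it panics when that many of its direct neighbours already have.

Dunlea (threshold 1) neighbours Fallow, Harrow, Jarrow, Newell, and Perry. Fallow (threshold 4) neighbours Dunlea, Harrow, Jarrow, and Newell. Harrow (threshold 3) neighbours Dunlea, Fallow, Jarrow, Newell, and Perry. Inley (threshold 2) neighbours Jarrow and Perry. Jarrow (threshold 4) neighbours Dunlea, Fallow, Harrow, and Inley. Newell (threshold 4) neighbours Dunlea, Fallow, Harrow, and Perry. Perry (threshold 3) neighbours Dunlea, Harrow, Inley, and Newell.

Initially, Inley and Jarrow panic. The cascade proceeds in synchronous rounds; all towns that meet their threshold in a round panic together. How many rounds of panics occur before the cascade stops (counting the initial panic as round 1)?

Round 1 — Inley, Jarrow panic (initial).
Round 2 — checking thresholds:
  Dunlea: 1 of 5 neighbours ≥ 1, panics.
  Fallow: 1 of 4 neighbours < 4, not yet.
  Harrow: 1 of 5 neighbours < 3, not yet.
  Perry: 1 of 4 neighbours < 3, not yet.
Round 3 — no new panics; cascade stops.

2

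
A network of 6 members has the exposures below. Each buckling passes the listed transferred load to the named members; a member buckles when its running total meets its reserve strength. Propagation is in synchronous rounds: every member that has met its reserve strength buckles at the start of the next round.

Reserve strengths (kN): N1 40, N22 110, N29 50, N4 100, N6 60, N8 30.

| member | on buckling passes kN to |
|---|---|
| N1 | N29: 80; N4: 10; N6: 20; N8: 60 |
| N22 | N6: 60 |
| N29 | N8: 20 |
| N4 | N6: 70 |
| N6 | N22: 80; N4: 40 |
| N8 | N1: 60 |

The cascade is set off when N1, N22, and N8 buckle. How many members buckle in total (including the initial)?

Round 1 — N1, N22, N8 buckle (initial).
  N29: +80 → 80 ≥ 50
  N4: +10 → 10 < 100
  N6: +20+60 → 80 ≥ 60
Round 2 — N29, N6 buckle.
  N4: +40 → 50 < 100
No further bucklings.

5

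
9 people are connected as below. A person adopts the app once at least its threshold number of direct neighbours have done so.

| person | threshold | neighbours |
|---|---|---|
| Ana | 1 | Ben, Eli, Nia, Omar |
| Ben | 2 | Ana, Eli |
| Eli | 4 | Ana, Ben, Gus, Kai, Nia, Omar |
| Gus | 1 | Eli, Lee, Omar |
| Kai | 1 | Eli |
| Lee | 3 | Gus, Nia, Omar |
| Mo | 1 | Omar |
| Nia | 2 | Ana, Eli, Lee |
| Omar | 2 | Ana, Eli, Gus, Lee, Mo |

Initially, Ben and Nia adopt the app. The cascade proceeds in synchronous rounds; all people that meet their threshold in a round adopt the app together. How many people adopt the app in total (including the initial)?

Round 1 — Ben, Nia adopt the app (initial).
Round 2 — checking thresholds:
  Ana: 2 of 4 neighbours ≥ 1, adopts the app.
  Eli: 2 of 6 neighbours < 4, below threshold.
  Lee: 1 of 3 neighbours < 3, below threshold.
Round 3 — no new adoptions; cascade stops.

3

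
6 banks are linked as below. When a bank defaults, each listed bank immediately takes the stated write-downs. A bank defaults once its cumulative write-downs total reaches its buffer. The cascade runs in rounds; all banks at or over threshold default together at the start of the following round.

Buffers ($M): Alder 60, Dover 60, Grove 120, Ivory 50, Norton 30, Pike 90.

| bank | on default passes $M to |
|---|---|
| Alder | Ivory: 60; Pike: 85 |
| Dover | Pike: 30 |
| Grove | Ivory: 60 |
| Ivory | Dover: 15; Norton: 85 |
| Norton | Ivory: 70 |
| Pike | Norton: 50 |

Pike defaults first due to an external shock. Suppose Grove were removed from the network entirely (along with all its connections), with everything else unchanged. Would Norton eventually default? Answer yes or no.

With Grove removed:
Round 1 — Pike defaults (initial).
  Norton: +50 → 50 ≥ 30
Round 2 — Norton defaults.
  Ivory: +70 → 70 ≥ 50
Round 3 — Ivory defaults.
  Dover: +15 → 15 < 60
No further defaults.

yes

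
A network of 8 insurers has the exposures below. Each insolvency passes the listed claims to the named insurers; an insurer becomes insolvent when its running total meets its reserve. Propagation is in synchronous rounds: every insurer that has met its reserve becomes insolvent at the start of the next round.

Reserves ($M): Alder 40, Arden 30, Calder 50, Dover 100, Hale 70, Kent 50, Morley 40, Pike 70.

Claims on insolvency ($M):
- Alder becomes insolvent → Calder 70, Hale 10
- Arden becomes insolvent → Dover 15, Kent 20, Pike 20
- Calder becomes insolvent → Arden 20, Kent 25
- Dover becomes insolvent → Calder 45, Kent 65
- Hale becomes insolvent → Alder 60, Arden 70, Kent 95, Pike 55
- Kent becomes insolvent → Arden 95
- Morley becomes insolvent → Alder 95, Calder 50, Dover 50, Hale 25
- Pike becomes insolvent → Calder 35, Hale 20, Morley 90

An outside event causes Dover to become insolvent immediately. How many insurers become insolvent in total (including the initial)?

3

Round 1 — Dover becomes insolvent (initial).
  Calder: +45 → 45 < 50
  Kent: +65 → 65 ≥ 50
Round 2 — Kent becomes insolvent.
  Arden: +95 → 95 ≥ 30
Round 3 — Arden becomes insolvent.
  Pike: +20 → 20 < 70
No further insolvencies.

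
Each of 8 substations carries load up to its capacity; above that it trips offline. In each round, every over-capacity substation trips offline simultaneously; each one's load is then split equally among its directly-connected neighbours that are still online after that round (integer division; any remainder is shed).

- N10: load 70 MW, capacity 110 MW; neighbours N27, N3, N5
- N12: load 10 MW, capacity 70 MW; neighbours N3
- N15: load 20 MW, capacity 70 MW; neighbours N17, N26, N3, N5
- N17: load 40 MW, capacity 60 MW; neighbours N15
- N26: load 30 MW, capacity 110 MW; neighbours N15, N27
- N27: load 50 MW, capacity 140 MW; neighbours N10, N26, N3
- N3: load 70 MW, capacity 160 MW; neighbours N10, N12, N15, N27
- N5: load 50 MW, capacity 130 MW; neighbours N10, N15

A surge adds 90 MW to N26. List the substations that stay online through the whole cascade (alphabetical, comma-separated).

Round 1 — N26 at 120 > 110. N26 trips offline.
  N26 sheds 120 MW to N15, N27: 60 each.
    N15: 20+60 = 80 > 70
    N27: 50+60 = 110 ≤ 140
Round 2 — N15 trips offline.
  N15 sheds 80 MW to N17, N3, N5: 26 each (2 lost).
    N17: 40+26 = 66 > 60
    N3: 70+26 = 96 ≤ 160
    N5: 50+26 = 76 ≤ 130
Round 3 — N17 trips offline.
  N17 sheds 66 MW: no online neighbours, lost.
No further trips.

N10, N12, N27, N3, N5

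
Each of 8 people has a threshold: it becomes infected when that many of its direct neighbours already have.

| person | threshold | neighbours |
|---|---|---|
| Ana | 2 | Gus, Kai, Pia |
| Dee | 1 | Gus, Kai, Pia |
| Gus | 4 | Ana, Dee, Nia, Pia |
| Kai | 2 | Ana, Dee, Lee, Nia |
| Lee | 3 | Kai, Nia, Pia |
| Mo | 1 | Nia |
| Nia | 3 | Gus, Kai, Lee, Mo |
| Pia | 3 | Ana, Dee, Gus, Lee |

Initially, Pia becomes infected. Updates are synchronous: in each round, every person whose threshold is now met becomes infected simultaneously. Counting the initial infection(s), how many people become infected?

2

Round 1 — Pia becomes infected (initial).
Round 2 — checking thresholds:
  Ana: 1 of 3 neighbours < 2, holds.
  Dee: 1 of 3 neighbours ≥ 1, becomes infected.
  Gus: 1 of 4 neighbours < 4, holds.
  Lee: 1 of 3 neighbours < 3, holds.
Round 3 — no new infections; cascade stops.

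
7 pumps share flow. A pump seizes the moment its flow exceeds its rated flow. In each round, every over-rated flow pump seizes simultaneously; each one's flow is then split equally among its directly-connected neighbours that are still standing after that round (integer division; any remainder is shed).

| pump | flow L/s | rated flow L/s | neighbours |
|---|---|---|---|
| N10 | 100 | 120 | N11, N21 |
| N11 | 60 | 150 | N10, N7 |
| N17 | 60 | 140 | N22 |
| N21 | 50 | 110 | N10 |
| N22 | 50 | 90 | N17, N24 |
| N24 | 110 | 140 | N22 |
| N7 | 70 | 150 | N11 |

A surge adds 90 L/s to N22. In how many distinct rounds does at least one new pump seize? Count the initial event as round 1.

Round 1 — N22 at 140 > 90. N22 seizes.
  N22 sheds 140 L/s to N17, N24: 70 each.
    N17: 60+70 = 130 ≤ 140
    N24: 110+70 = 180 > 140
Round 2 — N24 seizes.
  N24 sheds 180 L/s: no online neighbours, lost.
No further seizures.

2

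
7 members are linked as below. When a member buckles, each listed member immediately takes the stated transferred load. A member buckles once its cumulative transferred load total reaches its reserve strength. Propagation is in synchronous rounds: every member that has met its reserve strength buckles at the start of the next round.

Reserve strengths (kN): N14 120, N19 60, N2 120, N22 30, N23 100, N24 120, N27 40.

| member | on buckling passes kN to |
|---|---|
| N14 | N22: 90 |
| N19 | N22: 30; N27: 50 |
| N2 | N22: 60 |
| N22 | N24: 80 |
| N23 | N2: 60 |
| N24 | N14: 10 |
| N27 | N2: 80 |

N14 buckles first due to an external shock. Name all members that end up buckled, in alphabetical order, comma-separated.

Round 1 — N14 buckles (initial).
  N22: +90 → 90 ≥ 30
Round 2 — N22 buckles.
  N24: +80 → 80 < 120
No further bucklings.

N14, N22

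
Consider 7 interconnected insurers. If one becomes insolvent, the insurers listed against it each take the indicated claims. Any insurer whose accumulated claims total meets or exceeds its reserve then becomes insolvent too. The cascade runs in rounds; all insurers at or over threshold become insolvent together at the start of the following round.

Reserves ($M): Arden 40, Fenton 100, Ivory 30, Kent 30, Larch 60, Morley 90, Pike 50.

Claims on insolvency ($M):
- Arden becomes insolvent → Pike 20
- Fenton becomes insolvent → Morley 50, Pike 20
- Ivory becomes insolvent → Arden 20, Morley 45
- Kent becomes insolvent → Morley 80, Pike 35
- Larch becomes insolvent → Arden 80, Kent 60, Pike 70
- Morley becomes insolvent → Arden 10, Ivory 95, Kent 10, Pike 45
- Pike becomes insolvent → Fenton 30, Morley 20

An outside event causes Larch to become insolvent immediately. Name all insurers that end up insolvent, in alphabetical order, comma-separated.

Round 1 — Larch becomes insolvent (initial).
  Arden: +80 → 80 ≥ 40
  Kent: +60 → 60 ≥ 30
  Pike: +70 → 70 ≥ 50
Round 2 — Arden, Kent, Pike become insolvent.
  Fenton: +30 → 30 < 100
  Morley: +80+20 → 100 ≥ 90
Round 3 — Morley becomes insolvent.
  Ivory: +95 → 95 ≥ 30
Round 4 — Ivory becomes insolvent.
No further insolvencies.

Arden, Ivory, Kent, Larch, Morley, Pike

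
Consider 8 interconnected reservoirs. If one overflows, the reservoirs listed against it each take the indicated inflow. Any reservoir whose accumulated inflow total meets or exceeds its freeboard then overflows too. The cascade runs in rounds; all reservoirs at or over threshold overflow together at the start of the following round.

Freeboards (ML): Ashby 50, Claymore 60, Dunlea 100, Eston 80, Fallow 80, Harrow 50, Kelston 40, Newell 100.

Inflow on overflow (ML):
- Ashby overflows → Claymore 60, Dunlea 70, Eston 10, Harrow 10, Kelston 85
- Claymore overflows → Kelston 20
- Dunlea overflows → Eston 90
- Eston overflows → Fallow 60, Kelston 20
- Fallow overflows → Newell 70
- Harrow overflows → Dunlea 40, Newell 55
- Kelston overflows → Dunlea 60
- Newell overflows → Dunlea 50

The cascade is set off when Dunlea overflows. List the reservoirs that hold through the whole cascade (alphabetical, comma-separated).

Ashby, Claymore, Fallow, Harrow, Kelston, Newell

Round 1 — Dunlea overflows (initial).
  Eston: +90 → 90 ≥ 80
Round 2 — Eston overflows.
  Fallow: +60 → 60 < 80
  Kelston: +20 → 20 < 40
No further overflows.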